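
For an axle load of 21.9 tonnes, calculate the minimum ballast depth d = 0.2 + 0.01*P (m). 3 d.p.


d = 0.2 + 0.01 * 21.9
d = 0.2 + 0.219
d = 0.419 m

0.419


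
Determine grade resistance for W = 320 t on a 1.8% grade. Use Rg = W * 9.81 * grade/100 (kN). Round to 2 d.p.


Rg = W * 9.81 * grade / 100
Rg = 320 * 9.81 * 1.8 / 100
Rg = 3139.2 * 0.018
Rg = 56.51 kN

56.51


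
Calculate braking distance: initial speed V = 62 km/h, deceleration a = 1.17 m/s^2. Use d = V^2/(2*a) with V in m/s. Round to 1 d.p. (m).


Convert speed: V = 62 / 3.6 = 17.2222 m/s
V^2 = 296.6049
d = 296.6049 / (2 * 1.17)
d = 296.6049 / 2.34
d = 126.8 m

126.8


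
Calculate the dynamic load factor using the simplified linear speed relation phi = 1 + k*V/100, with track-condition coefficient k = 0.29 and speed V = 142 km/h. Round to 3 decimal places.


phi = 1 + k * V / 100
phi = 1 + 0.29 * 142 / 100
phi = 1 + 0.4118
phi = 1.412

1.412


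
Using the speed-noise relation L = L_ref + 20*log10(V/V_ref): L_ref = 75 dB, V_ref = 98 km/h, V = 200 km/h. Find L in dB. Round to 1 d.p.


V/V_ref = 200 / 98 = 2.040816
log10(2.040816) = 0.309804
20 * 0.309804 = 6.1961
L = 75 + 6.1961 = 81.2 dB

81.2


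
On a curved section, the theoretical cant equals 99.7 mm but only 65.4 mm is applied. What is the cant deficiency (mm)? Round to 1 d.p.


Cant deficiency = equilibrium cant - actual cant
CD = 99.7 - 65.4
CD = 34.3 mm

34.3


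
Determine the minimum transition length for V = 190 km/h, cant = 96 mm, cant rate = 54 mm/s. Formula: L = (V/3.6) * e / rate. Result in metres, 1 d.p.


Convert speed: V = 190 / 3.6 = 52.7778 m/s
L = 52.7778 * 96 / 54
L = 5066.6667 / 54
L = 93.8 m

93.8


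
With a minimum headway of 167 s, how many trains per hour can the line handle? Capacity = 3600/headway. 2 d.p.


Capacity = 3600 / headway
Capacity = 3600 / 167
Capacity = 21.56 trains/hour

21.56


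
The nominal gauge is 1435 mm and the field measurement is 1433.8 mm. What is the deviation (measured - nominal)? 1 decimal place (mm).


Deviation = measured - nominal
Deviation = 1433.8 - 1435
Deviation = -1.2 mm

-1.2


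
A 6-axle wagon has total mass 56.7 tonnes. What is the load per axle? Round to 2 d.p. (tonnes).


Load per axle = total weight / number of axles
Load = 56.7 / 6
Load = 9.45 tonnes

9.45


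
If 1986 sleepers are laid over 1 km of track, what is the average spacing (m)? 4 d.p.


Spacing = 1000 m / number of sleepers
Spacing = 1000 / 1986
Spacing = 0.5035 m

0.5035


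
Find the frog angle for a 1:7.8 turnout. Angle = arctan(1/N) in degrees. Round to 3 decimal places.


1/N = 1/7.8 = 0.128205
angle = arctan(0.128205) = 0.12751 rad
angle = 0.12751 * 180/pi = 7.306 degrees

7.306


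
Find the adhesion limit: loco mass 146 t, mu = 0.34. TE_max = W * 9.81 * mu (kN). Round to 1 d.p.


TE_max = W * g * mu
TE_max = 146 * 9.81 * 0.34
TE_max = 1432.26 * 0.34
TE_max = 487.0 kN

487.0


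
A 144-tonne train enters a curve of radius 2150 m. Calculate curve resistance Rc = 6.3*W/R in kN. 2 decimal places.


Rc = 6.3 * W / R
Rc = 6.3 * 144 / 2150
Rc = 907.2 / 2150
Rc = 0.42 kN

0.42


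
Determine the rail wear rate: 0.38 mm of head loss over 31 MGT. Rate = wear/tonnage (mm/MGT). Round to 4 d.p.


Wear rate = total wear / cumulative tonnage
Rate = 0.38 / 31
Rate = 0.0123 mm/MGT

0.0123


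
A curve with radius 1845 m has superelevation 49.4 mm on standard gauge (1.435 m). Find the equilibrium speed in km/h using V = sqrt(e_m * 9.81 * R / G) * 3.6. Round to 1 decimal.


Convert cant: e = 49.4 mm = 0.0494 m
V_ms = sqrt(0.0494 * 9.81 * 1845 / 1.435)
V_ms = sqrt(623.075143) = 24.9615 m/s
V = 24.9615 * 3.6 = 89.9 km/h

89.9


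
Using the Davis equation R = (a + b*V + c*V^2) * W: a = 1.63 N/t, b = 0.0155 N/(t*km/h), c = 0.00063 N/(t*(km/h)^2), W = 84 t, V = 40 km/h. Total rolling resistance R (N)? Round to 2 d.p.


b*V = 0.0155 * 40 = 0.62
c*V^2 = 0.00063 * 1600 = 1.008
R_per_t = 1.63 + 0.62 + 1.008 = 3.258 N/t
R_total = 3.258 * 84 = 273.67 N

273.67


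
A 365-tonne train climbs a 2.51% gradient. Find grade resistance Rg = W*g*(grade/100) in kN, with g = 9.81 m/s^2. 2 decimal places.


Rg = W * 9.81 * grade / 100
Rg = 365 * 9.81 * 2.51 / 100
Rg = 3580.65 * 0.0251
Rg = 89.87 kN

89.87


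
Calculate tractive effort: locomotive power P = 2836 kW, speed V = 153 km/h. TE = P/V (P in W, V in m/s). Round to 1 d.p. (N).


Convert: P = 2836 kW = 2836000 W
V = 153 / 3.6 = 42.5 m/s
TE = 2836000 / 42.5
TE = 66729.4 N

66729.4


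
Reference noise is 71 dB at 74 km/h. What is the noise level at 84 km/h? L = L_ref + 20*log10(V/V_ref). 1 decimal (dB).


V/V_ref = 84 / 74 = 1.135135
log10(1.135135) = 0.055048
20 * 0.055048 = 1.101
L = 71 + 1.101 = 72.1 dB

72.1


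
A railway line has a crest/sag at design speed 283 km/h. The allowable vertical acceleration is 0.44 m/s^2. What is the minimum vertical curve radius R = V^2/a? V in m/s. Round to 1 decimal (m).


Convert speed: V = 283 / 3.6 = 78.6111 m/s
V^2 = 6179.7068 m^2/s^2
R_v = 6179.7068 / 0.44
R_v = 14044.8 m

14044.8


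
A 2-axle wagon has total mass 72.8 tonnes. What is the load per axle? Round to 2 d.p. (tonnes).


Load per axle = total weight / number of axles
Load = 72.8 / 2
Load = 36.40 tonnes

36.40


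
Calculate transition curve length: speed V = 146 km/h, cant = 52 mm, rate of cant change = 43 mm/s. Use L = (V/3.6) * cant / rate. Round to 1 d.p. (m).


Convert speed: V = 146 / 3.6 = 40.5556 m/s
L = 40.5556 * 52 / 43
L = 2108.8889 / 43
L = 49.0 m

49.0


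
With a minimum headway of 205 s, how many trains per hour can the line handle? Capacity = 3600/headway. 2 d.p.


Capacity = 3600 / headway
Capacity = 3600 / 205
Capacity = 17.56 trains/hour

17.56


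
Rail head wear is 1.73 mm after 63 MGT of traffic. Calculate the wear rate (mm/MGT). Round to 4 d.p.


Wear rate = total wear / cumulative tonnage
Rate = 1.73 / 63
Rate = 0.0275 mm/MGT

0.0275


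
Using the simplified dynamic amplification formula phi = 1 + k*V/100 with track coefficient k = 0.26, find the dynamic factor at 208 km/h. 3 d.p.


phi = 1 + k * V / 100
phi = 1 + 0.26 * 208 / 100
phi = 1 + 0.5408
phi = 1.541

1.541


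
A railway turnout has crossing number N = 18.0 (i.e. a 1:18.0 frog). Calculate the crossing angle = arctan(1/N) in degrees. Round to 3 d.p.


1/N = 1/18.0 = 0.055556
angle = arctan(0.055556) = 0.055499 rad
angle = 0.055499 * 180/pi = 3.180 degrees

3.180


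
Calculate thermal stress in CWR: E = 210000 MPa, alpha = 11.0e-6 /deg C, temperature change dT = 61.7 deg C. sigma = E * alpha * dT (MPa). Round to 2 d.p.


sigma = E * alpha * dT
sigma = 210000 * 11.0e-6 * 61.7
sigma = 2.31 * 61.7
sigma = 142.53 MPa

142.53


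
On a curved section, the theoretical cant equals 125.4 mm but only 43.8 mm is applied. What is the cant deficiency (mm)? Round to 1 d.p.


Cant deficiency = equilibrium cant - actual cant
CD = 125.4 - 43.8
CD = 81.6 mm

81.6


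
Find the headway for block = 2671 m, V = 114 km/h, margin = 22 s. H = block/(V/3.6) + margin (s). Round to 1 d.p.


V = 114 / 3.6 = 31.6667 m/s
Block traversal time = 2671 / 31.6667 = 84.3474 s
Headway = 84.3474 + 22
Headway = 106.3 s

106.3


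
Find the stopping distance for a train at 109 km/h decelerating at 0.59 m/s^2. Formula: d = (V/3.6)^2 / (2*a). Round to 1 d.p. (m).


Convert speed: V = 109 / 3.6 = 30.2778 m/s
V^2 = 916.7438
d = 916.7438 / (2 * 0.59)
d = 916.7438 / 1.18
d = 776.9 m

776.9


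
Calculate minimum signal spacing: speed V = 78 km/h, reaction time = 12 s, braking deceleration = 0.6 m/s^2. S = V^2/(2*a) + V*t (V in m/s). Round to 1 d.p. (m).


V = 78 / 3.6 = 21.6667 m/s
Braking distance = 21.6667^2 / (2*0.6) = 391.2037 m
Sighting distance = 21.6667 * 12 = 260.0 m
S = 391.2037 + 260.0 = 651.2 m

651.2


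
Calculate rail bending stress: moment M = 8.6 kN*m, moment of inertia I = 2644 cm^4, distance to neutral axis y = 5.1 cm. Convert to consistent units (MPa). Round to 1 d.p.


Convert units:
M = 8.6 kN*m = 8600000 N*mm
y = 5.1 cm = 51 mm
I = 2644 cm^4 = 26440000 mm^4
sigma = 8600000 * 51 / 26440000
sigma = 16.6 MPa

16.6


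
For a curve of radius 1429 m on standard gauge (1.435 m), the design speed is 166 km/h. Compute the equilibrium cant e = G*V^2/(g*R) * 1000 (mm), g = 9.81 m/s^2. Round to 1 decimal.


Convert speed: V = 166 / 3.6 = 46.1111 m/s
Apply formula: e = 1.435 * 46.1111^2 / (9.81 * 1429)
e = 1.435 * 2126.2346 / 14018.49
e = 0.217652 m = 217.7 mm

217.7


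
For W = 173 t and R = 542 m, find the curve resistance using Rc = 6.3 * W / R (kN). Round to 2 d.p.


Rc = 6.3 * W / R
Rc = 6.3 * 173 / 542
Rc = 1089.9 / 542
Rc = 2.01 kN

2.01


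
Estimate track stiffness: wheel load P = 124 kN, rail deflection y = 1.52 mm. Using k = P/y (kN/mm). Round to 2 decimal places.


Track stiffness k = P / y
k = 124 / 1.52
k = 81.58 kN/mm

81.58


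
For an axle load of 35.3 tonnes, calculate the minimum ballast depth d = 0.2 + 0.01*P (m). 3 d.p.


d = 0.2 + 0.01 * 35.3
d = 0.2 + 0.353
d = 0.553 m

0.553


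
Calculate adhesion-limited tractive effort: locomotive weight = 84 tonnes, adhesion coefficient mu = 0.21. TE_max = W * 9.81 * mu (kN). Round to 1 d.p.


TE_max = W * g * mu
TE_max = 84 * 9.81 * 0.21
TE_max = 824.04 * 0.21
TE_max = 173.0 kN

173.0


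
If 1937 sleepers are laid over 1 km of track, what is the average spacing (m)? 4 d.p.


Spacing = 1000 m / number of sleepers
Spacing = 1000 / 1937
Spacing = 0.5163 m

0.5163


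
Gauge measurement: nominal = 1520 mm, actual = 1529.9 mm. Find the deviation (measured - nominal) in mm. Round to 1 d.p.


Deviation = measured - nominal
Deviation = 1529.9 - 1520
Deviation = 9.9 mm

9.9


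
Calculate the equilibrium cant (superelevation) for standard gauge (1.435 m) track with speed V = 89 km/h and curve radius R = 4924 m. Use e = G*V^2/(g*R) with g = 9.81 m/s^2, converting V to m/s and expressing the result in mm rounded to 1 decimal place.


Convert speed: V = 89 / 3.6 = 24.7222 m/s
Apply formula: e = 1.435 * 24.7222^2 / (9.81 * 4924)
e = 1.435 * 611.1883 / 48304.44
e = 0.018157 m = 18.2 mm

18.2


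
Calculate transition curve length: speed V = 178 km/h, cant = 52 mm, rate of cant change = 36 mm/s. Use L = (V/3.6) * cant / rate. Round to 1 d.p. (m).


Convert speed: V = 178 / 3.6 = 49.4444 m/s
L = 49.4444 * 52 / 36
L = 2571.1111 / 36
L = 71.4 m

71.4


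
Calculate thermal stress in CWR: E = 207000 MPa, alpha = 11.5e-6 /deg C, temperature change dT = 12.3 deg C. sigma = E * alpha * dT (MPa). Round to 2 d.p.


sigma = E * alpha * dT
sigma = 207000 * 11.5e-6 * 12.3
sigma = 2.3805 * 12.3
sigma = 29.28 MPa

29.28


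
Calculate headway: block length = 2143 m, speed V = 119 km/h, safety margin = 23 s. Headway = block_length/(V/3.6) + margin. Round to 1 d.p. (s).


V = 119 / 3.6 = 33.0556 m/s
Block traversal time = 2143 / 33.0556 = 64.8303 s
Headway = 64.8303 + 23
Headway = 87.8 s

87.8


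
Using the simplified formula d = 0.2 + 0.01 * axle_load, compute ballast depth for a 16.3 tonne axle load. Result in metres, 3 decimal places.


d = 0.2 + 0.01 * 16.3
d = 0.2 + 0.163
d = 0.363 m

0.363


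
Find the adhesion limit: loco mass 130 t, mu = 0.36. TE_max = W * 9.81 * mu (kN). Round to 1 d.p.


TE_max = W * g * mu
TE_max = 130 * 9.81 * 0.36
TE_max = 1275.3 * 0.36
TE_max = 459.1 kN

459.1


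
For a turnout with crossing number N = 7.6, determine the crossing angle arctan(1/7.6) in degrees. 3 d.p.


1/N = 1/7.6 = 0.131579
angle = arctan(0.131579) = 0.130827 rad
angle = 0.130827 * 180/pi = 7.496 degrees

7.496


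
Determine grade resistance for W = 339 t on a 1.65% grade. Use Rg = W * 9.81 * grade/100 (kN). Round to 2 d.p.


Rg = W * 9.81 * grade / 100
Rg = 339 * 9.81 * 1.65 / 100
Rg = 3325.59 * 0.0165
Rg = 54.87 kN

54.87


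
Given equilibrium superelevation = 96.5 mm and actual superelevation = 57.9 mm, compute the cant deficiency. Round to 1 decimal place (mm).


Cant deficiency = equilibrium cant - actual cant
CD = 96.5 - 57.9
CD = 38.6 mm

38.6


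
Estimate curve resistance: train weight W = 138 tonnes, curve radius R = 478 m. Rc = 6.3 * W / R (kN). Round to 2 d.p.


Rc = 6.3 * W / R
Rc = 6.3 * 138 / 478
Rc = 869.4 / 478
Rc = 1.82 kN

1.82


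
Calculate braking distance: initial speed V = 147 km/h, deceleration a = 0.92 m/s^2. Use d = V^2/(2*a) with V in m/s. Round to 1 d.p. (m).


Convert speed: V = 147 / 3.6 = 40.8333 m/s
V^2 = 1667.3611
d = 1667.3611 / (2 * 0.92)
d = 1667.3611 / 1.84
d = 906.2 m

906.2


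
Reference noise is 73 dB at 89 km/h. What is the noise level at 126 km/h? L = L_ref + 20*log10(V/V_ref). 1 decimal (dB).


V/V_ref = 126 / 89 = 1.41573
log10(1.41573) = 0.150981
20 * 0.150981 = 3.0196
L = 73 + 3.0196 = 76.0 dB

76.0


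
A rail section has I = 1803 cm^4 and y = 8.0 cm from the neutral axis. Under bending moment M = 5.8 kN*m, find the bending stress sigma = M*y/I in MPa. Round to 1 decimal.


Convert units:
M = 5.8 kN*m = 5800000 N*mm
y = 8.0 cm = 80 mm
I = 1803 cm^4 = 18030000 mm^4
sigma = 5800000 * 80 / 18030000
sigma = 25.7 MPa

25.7


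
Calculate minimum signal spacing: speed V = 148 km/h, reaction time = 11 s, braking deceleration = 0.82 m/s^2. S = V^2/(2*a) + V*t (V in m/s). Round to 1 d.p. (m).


V = 148 / 3.6 = 41.1111 m/s
Braking distance = 41.1111^2 / (2*0.82) = 1030.5631 m
Sighting distance = 41.1111 * 11 = 452.2222 m
S = 1030.5631 + 452.2222 = 1482.8 m

1482.8


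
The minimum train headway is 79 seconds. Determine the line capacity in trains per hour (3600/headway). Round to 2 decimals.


Capacity = 3600 / headway
Capacity = 3600 / 79
Capacity = 45.57 trains/hour

45.57


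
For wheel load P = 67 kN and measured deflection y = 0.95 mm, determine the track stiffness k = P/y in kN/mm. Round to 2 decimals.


Track stiffness k = P / y
k = 67 / 0.95
k = 70.53 kN/mm

70.53


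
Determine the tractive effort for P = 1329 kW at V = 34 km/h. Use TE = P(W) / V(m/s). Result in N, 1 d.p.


Convert: P = 1329 kW = 1329000 W
V = 34 / 3.6 = 9.4444 m/s
TE = 1329000 / 9.4444
TE = 140717.6 N

140717.6


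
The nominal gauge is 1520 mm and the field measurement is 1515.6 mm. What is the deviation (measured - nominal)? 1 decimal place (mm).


Deviation = measured - nominal
Deviation = 1515.6 - 1520
Deviation = -4.4 mm

-4.4


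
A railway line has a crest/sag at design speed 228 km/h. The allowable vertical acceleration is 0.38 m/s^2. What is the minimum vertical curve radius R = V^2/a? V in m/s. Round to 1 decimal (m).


Convert speed: V = 228 / 3.6 = 63.3333 m/s
V^2 = 4011.1111 m^2/s^2
R_v = 4011.1111 / 0.38
R_v = 10555.6 m

10555.6


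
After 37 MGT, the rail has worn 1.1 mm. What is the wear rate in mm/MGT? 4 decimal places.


Wear rate = total wear / cumulative tonnage
Rate = 1.1 / 37
Rate = 0.0297 mm/MGT

0.0297


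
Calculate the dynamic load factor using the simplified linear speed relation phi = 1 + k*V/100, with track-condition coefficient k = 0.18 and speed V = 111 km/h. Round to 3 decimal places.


phi = 1 + k * V / 100
phi = 1 + 0.18 * 111 / 100
phi = 1 + 0.1998
phi = 1.200

1.200


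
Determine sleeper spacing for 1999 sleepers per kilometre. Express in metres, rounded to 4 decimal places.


Spacing = 1000 m / number of sleepers
Spacing = 1000 / 1999
Spacing = 0.5003 m

0.5003


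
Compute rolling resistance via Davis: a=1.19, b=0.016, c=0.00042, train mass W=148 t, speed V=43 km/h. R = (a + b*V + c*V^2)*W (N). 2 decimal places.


b*V = 0.016 * 43 = 0.688
c*V^2 = 0.00042 * 1849 = 0.77658
R_per_t = 1.19 + 0.688 + 0.77658 = 2.65458 N/t
R_total = 2.65458 * 148 = 392.88 N

392.88


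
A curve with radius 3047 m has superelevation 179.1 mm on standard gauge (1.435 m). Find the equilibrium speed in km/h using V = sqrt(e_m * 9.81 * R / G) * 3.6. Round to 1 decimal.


Convert cant: e = 179.1 mm = 0.1791 m
V_ms = sqrt(0.1791 * 9.81 * 3047 / 1.435)
V_ms = sqrt(3730.655496) = 61.0791 m/s
V = 61.0791 * 3.6 = 219.9 km/h

219.9


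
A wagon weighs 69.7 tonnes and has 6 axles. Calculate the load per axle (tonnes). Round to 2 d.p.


Load per axle = total weight / number of axles
Load = 69.7 / 6
Load = 11.62 tonnes

11.62


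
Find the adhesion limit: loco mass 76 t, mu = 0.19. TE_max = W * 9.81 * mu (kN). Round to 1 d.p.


TE_max = W * g * mu
TE_max = 76 * 9.81 * 0.19
TE_max = 745.56 * 0.19
TE_max = 141.7 kN

141.7


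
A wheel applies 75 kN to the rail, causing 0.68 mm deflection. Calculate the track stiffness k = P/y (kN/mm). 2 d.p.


Track stiffness k = P / y
k = 75 / 0.68
k = 110.29 kN/mm

110.29


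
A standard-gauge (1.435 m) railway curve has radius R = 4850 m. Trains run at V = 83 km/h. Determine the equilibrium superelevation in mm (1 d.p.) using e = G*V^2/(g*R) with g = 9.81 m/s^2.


Convert speed: V = 83 / 3.6 = 23.0556 m/s
Apply formula: e = 1.435 * 23.0556^2 / (9.81 * 4850)
e = 1.435 * 531.5586 / 47578.5
e = 0.016032 m = 16.0 mm

16.0


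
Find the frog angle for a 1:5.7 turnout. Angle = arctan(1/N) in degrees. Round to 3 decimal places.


1/N = 1/5.7 = 0.175439
angle = arctan(0.175439) = 0.173671 rad
angle = 0.173671 * 180/pi = 9.951 degrees

9.951


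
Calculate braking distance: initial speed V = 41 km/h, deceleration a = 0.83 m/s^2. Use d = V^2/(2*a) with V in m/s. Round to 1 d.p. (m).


Convert speed: V = 41 / 3.6 = 11.3889 m/s
V^2 = 129.7068
d = 129.7068 / (2 * 0.83)
d = 129.7068 / 1.66
d = 78.1 m

78.1


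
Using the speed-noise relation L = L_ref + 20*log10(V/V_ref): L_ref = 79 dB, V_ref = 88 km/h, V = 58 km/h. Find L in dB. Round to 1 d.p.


V/V_ref = 58 / 88 = 0.659091
log10(0.659091) = -0.181055
20 * -0.181055 = -3.6211
L = 79 + -3.6211 = 75.4 dB

75.4


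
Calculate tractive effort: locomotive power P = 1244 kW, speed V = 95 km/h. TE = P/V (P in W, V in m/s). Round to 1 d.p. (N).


Convert: P = 1244 kW = 1244000 W
V = 95 / 3.6 = 26.3889 m/s
TE = 1244000 / 26.3889
TE = 47141.1 N

47141.1


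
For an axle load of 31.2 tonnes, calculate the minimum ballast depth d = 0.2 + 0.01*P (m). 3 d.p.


d = 0.2 + 0.01 * 31.2
d = 0.2 + 0.312
d = 0.512 m

0.512


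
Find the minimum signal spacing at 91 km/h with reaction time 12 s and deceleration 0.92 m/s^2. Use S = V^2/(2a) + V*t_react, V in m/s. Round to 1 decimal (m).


V = 91 / 3.6 = 25.2778 m/s
Braking distance = 25.2778^2 / (2*0.92) = 347.2642 m
Sighting distance = 25.2778 * 12 = 303.3333 m
S = 347.2642 + 303.3333 = 650.6 m

650.6


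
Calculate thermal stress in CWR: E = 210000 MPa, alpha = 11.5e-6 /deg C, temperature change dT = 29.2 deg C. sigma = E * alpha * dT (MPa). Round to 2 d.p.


sigma = E * alpha * dT
sigma = 210000 * 11.5e-6 * 29.2
sigma = 2.415 * 29.2
sigma = 70.52 MPa

70.52


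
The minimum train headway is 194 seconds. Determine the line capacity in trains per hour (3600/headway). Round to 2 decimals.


Capacity = 3600 / headway
Capacity = 3600 / 194
Capacity = 18.56 trains/hour

18.56


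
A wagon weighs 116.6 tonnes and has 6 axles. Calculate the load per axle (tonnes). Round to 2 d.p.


Load per axle = total weight / number of axles
Load = 116.6 / 6
Load = 19.43 tonnes

19.43


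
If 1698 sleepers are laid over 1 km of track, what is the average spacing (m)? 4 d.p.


Spacing = 1000 m / number of sleepers
Spacing = 1000 / 1698
Spacing = 0.5889 m

0.5889


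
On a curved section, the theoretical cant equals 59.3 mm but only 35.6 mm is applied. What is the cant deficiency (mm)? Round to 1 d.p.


Cant deficiency = equilibrium cant - actual cant
CD = 59.3 - 35.6
CD = 23.7 mm

23.7


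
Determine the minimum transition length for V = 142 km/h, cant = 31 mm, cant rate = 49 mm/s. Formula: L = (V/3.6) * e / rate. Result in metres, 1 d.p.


Convert speed: V = 142 / 3.6 = 39.4444 m/s
L = 39.4444 * 31 / 49
L = 1222.7778 / 49
L = 25.0 m

25.0


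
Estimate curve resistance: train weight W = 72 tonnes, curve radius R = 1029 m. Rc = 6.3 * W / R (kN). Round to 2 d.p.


Rc = 6.3 * W / R
Rc = 6.3 * 72 / 1029
Rc = 453.6 / 1029
Rc = 0.44 kN

0.44


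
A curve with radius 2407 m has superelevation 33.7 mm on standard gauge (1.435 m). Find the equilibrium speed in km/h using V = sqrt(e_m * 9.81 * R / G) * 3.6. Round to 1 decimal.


Convert cant: e = 33.7 mm = 0.0337 m
V_ms = sqrt(0.0337 * 9.81 * 2407 / 1.435)
V_ms = sqrt(554.527511) = 23.5484 m/s
V = 23.5484 * 3.6 = 84.8 km/h

84.8


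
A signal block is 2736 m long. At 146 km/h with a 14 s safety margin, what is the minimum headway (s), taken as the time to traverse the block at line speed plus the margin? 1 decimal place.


V = 146 / 3.6 = 40.5556 m/s
Block traversal time = 2736 / 40.5556 = 67.463 s
Headway = 67.463 + 14
Headway = 81.5 s

81.5


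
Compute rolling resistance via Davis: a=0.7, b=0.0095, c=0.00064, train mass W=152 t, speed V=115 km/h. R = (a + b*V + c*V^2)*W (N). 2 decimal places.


b*V = 0.0095 * 115 = 1.0925
c*V^2 = 0.00064 * 13225 = 8.464
R_per_t = 0.7 + 1.0925 + 8.464 = 10.2565 N/t
R_total = 10.2565 * 152 = 1558.99 N

1558.99


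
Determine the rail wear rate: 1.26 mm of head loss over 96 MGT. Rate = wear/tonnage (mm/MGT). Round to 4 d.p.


Wear rate = total wear / cumulative tonnage
Rate = 1.26 / 96
Rate = 0.0131 mm/MGT

0.0131


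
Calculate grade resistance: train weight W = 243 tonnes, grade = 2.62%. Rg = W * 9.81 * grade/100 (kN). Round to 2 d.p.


Rg = W * 9.81 * grade / 100
Rg = 243 * 9.81 * 2.62 / 100
Rg = 2383.83 * 0.0262
Rg = 62.46 kN

62.46


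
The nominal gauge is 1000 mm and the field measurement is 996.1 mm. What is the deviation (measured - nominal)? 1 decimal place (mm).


Deviation = measured - nominal
Deviation = 996.1 - 1000
Deviation = -3.9 mm

-3.9


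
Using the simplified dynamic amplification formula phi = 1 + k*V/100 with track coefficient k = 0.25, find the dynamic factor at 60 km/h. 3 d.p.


phi = 1 + k * V / 100
phi = 1 + 0.25 * 60 / 100
phi = 1 + 0.15
phi = 1.150

1.150


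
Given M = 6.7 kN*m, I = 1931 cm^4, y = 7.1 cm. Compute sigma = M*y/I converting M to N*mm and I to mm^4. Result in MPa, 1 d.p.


Convert units:
M = 6.7 kN*m = 6700000 N*mm
y = 7.1 cm = 71 mm
I = 1931 cm^4 = 19310000 mm^4
sigma = 6700000 * 71 / 19310000
sigma = 24.6 MPa

24.6


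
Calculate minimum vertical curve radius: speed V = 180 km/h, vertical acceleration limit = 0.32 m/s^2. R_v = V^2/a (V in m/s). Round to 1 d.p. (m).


Convert speed: V = 180 / 3.6 = 50.0 m/s
V^2 = 2500.0 m^2/s^2
R_v = 2500.0 / 0.32
R_v = 7812.5 m

7812.5


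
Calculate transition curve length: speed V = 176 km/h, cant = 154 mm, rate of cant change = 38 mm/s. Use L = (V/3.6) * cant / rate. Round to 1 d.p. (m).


Convert speed: V = 176 / 3.6 = 48.8889 m/s
L = 48.8889 * 154 / 38
L = 7528.8889 / 38
L = 198.1 m

198.1


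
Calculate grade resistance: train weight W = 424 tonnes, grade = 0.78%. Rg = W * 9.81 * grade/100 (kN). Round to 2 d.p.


Rg = W * 9.81 * grade / 100
Rg = 424 * 9.81 * 0.78 / 100
Rg = 4159.44 * 0.0078
Rg = 32.44 kN

32.44


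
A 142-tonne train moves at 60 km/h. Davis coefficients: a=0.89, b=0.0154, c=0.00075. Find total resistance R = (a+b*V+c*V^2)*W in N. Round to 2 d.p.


b*V = 0.0154 * 60 = 0.924
c*V^2 = 0.00075 * 3600 = 2.7
R_per_t = 0.89 + 0.924 + 2.7 = 4.514 N/t
R_total = 4.514 * 142 = 640.99 N

640.99


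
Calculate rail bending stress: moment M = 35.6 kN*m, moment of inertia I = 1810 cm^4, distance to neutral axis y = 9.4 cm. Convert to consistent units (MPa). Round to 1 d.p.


Convert units:
M = 35.6 kN*m = 35600000 N*mm
y = 9.4 cm = 94 mm
I = 1810 cm^4 = 18100000 mm^4
sigma = 35600000 * 94 / 18100000
sigma = 184.9 MPa

184.9


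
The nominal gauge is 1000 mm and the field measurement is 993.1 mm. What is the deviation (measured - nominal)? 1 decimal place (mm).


Deviation = measured - nominal
Deviation = 993.1 - 1000
Deviation = -6.9 mm

-6.9


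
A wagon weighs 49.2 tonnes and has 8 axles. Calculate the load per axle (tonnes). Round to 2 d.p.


Load per axle = total weight / number of axles
Load = 49.2 / 8
Load = 6.15 tonnes

6.15


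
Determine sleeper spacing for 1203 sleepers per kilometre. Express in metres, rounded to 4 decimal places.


Spacing = 1000 m / number of sleepers
Spacing = 1000 / 1203
Spacing = 0.8313 m

0.8313


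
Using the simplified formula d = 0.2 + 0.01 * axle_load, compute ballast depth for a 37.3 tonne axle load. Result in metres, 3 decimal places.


d = 0.2 + 0.01 * 37.3
d = 0.2 + 0.373
d = 0.573 m

0.573


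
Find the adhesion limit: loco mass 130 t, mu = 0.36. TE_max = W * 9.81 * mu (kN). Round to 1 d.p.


TE_max = W * g * mu
TE_max = 130 * 9.81 * 0.36
TE_max = 1275.3 * 0.36
TE_max = 459.1 kN

459.1


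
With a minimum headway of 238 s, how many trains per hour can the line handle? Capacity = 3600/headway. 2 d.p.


Capacity = 3600 / headway
Capacity = 3600 / 238
Capacity = 15.13 trains/hour

15.13


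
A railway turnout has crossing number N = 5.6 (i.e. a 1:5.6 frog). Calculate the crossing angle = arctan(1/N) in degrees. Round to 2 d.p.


1/N = 1/5.6 = 0.178571
angle = arctan(0.178571) = 0.176709 rad
angle = 0.176709 * 180/pi = 10.12 degrees

10.12


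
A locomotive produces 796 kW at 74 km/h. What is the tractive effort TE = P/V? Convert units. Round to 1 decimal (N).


Convert: P = 796 kW = 796000 W
V = 74 / 3.6 = 20.5556 m/s
TE = 796000 / 20.5556
TE = 38724.3 N

38724.3


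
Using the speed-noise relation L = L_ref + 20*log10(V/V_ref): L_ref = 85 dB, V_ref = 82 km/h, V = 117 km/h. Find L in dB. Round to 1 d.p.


V/V_ref = 117 / 82 = 1.426829
log10(1.426829) = 0.154372
20 * 0.154372 = 3.0874
L = 85 + 3.0874 = 88.1 dB

88.1


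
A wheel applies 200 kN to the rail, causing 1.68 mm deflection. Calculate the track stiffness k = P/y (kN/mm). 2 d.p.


Track stiffness k = P / y
k = 200 / 1.68
k = 119.05 kN/mm

119.05


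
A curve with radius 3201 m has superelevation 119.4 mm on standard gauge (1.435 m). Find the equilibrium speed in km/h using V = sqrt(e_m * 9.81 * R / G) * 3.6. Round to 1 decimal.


Convert cant: e = 119.4 mm = 0.1194 m
V_ms = sqrt(0.1194 * 9.81 * 3201 / 1.435)
V_ms = sqrt(2612.805654) = 51.1156 m/s
V = 51.1156 * 3.6 = 184.0 km/h

184.0


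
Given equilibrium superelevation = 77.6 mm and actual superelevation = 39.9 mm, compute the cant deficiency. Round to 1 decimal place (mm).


Cant deficiency = equilibrium cant - actual cant
CD = 77.6 - 39.9
CD = 37.7 mm

37.7


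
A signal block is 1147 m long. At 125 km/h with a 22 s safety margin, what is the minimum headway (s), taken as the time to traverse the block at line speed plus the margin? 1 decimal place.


V = 125 / 3.6 = 34.7222 m/s
Block traversal time = 1147 / 34.7222 = 33.0336 s
Headway = 33.0336 + 22
Headway = 55.0 s

55.0


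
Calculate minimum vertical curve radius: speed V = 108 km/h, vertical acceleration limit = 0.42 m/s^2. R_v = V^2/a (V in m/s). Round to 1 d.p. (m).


Convert speed: V = 108 / 3.6 = 30.0 m/s
V^2 = 900.0 m^2/s^2
R_v = 900.0 / 0.42
R_v = 2142.9 m

2142.9


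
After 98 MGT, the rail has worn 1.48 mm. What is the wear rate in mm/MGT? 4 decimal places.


Wear rate = total wear / cumulative tonnage
Rate = 1.48 / 98
Rate = 0.0151 mm/MGT

0.0151


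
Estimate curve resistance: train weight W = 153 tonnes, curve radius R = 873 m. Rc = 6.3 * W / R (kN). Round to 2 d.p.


Rc = 6.3 * W / R
Rc = 6.3 * 153 / 873
Rc = 963.9 / 873
Rc = 1.10 kN

1.10


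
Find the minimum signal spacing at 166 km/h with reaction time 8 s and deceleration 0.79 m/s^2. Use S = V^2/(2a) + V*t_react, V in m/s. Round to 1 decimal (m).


V = 166 / 3.6 = 46.1111 m/s
Braking distance = 46.1111^2 / (2*0.79) = 1345.7181 m
Sighting distance = 46.1111 * 8 = 368.8889 m
S = 1345.7181 + 368.8889 = 1714.6 m

1714.6


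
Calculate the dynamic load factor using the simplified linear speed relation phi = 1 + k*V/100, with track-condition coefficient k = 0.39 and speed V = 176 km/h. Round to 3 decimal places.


phi = 1 + k * V / 100
phi = 1 + 0.39 * 176 / 100
phi = 1 + 0.6864
phi = 1.686

1.686


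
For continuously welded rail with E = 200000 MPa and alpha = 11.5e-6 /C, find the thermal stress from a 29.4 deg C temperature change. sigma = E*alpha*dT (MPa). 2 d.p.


sigma = E * alpha * dT
sigma = 200000 * 11.5e-6 * 29.4
sigma = 2.3 * 29.4
sigma = 67.62 MPa

67.62


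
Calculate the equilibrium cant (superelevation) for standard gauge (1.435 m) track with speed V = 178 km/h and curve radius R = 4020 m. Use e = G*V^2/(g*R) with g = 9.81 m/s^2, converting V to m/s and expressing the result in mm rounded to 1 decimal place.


Convert speed: V = 178 / 3.6 = 49.4444 m/s
Apply formula: e = 1.435 * 49.4444^2 / (9.81 * 4020)
e = 1.435 * 2444.7531 / 39436.2
e = 0.088959 m = 89.0 mm

89.0


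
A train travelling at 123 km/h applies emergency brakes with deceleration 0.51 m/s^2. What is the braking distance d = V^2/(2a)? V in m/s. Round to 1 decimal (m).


Convert speed: V = 123 / 3.6 = 34.1667 m/s
V^2 = 1167.3611
d = 1167.3611 / (2 * 0.51)
d = 1167.3611 / 1.02
d = 1144.5 m

1144.5


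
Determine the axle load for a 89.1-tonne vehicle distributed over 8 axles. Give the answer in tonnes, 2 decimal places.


Load per axle = total weight / number of axles
Load = 89.1 / 8
Load = 11.14 tonnes

11.14


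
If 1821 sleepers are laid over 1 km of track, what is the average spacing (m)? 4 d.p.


Spacing = 1000 m / number of sleepers
Spacing = 1000 / 1821
Spacing = 0.5491 m

0.5491


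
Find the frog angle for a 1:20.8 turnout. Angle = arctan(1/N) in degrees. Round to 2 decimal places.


1/N = 1/20.8 = 0.048077
angle = arctan(0.048077) = 0.04804 rad
angle = 0.04804 * 180/pi = 2.75 degrees

2.75


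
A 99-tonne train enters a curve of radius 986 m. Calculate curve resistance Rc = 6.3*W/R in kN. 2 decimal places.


Rc = 6.3 * W / R
Rc = 6.3 * 99 / 986
Rc = 623.7 / 986
Rc = 0.63 kN

0.63


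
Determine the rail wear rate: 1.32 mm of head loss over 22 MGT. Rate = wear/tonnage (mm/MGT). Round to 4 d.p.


Wear rate = total wear / cumulative tonnage
Rate = 1.32 / 22
Rate = 0.0600 mm/MGT

0.0600


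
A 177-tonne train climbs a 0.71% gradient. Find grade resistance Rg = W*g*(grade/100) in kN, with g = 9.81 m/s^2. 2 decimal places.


Rg = W * 9.81 * grade / 100
Rg = 177 * 9.81 * 0.71 / 100
Rg = 1736.37 * 0.0071
Rg = 12.33 kN

12.33


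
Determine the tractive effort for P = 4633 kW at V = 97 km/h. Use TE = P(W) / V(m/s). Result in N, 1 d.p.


Convert: P = 4633 kW = 4633000 W
V = 97 / 3.6 = 26.9444 m/s
TE = 4633000 / 26.9444
TE = 171946.4 N

171946.4


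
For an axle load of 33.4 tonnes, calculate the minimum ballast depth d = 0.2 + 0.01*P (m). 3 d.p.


d = 0.2 + 0.01 * 33.4
d = 0.2 + 0.334
d = 0.534 m

0.534


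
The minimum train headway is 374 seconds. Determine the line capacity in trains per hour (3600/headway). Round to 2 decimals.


Capacity = 3600 / headway
Capacity = 3600 / 374
Capacity = 9.63 trains/hour

9.63


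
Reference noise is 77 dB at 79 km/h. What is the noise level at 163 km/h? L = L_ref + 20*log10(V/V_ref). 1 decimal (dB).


V/V_ref = 163 / 79 = 2.063291
log10(2.063291) = 0.314561
20 * 0.314561 = 6.2912
L = 77 + 6.2912 = 83.3 dB

83.3


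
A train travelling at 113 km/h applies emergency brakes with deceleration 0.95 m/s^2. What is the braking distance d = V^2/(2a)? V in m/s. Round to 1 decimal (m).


Convert speed: V = 113 / 3.6 = 31.3889 m/s
V^2 = 985.2623
d = 985.2623 / (2 * 0.95)
d = 985.2623 / 1.9
d = 518.6 m

518.6


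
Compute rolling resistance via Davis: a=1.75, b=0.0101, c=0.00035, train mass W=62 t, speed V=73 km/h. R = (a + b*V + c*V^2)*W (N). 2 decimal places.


b*V = 0.0101 * 73 = 0.7373
c*V^2 = 0.00035 * 5329 = 1.86515
R_per_t = 1.75 + 0.7373 + 1.86515 = 4.35245 N/t
R_total = 4.35245 * 62 = 269.85 N

269.85


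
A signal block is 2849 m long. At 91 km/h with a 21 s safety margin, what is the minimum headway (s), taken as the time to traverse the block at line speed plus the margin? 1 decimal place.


V = 91 / 3.6 = 25.2778 m/s
Block traversal time = 2849 / 25.2778 = 112.7077 s
Headway = 112.7077 + 21
Headway = 133.7 s

133.7


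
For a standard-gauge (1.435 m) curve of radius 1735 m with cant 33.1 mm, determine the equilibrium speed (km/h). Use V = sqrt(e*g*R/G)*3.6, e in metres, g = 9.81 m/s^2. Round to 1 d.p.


Convert cant: e = 33.1 mm = 0.0331 m
V_ms = sqrt(0.0331 * 9.81 * 1735 / 1.435)
V_ms = sqrt(392.594833) = 19.814 m/s
V = 19.814 * 3.6 = 71.3 km/h

71.3


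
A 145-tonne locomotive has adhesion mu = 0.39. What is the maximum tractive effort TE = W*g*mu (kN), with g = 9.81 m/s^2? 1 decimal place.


TE_max = W * g * mu
TE_max = 145 * 9.81 * 0.39
TE_max = 1422.45 * 0.39
TE_max = 554.8 kN

554.8


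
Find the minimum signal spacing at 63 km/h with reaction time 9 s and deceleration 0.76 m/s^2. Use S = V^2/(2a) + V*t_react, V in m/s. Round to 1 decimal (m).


V = 63 / 3.6 = 17.5 m/s
Braking distance = 17.5^2 / (2*0.76) = 201.4803 m
Sighting distance = 17.5 * 9 = 157.5 m
S = 201.4803 + 157.5 = 359.0 m

359.0


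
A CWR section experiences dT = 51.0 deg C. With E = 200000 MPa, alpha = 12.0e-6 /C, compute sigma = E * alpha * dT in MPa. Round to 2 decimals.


sigma = E * alpha * dT
sigma = 200000 * 12.0e-6 * 51.0
sigma = 2.4 * 51.0
sigma = 122.40 MPa

122.40


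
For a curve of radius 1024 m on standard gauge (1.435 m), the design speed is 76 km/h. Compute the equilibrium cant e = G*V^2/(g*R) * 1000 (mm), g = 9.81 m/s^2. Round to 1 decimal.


Convert speed: V = 76 / 3.6 = 21.1111 m/s
Apply formula: e = 1.435 * 21.1111^2 / (9.81 * 1024)
e = 1.435 * 445.679 / 10045.44
e = 0.063666 m = 63.7 mm

63.7


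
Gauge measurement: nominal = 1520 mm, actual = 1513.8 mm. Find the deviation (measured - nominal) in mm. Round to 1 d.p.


Deviation = measured - nominal
Deviation = 1513.8 - 1520
Deviation = -6.2 mm

-6.2


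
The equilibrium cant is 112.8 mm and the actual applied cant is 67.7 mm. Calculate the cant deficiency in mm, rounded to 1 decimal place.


Cant deficiency = equilibrium cant - actual cant
CD = 112.8 - 67.7
CD = 45.1 mm

45.1


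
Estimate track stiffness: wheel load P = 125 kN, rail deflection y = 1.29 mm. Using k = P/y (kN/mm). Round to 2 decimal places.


Track stiffness k = P / y
k = 125 / 1.29
k = 96.90 kN/mm

96.90


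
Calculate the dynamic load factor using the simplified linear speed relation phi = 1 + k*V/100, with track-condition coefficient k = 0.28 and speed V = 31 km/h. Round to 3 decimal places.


phi = 1 + k * V / 100
phi = 1 + 0.28 * 31 / 100
phi = 1 + 0.0868
phi = 1.087

1.087


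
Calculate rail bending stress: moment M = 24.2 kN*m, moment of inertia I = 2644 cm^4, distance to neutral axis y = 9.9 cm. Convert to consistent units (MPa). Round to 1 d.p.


Convert units:
M = 24.2 kN*m = 24200000 N*mm
y = 9.9 cm = 99 mm
I = 2644 cm^4 = 26440000 mm^4
sigma = 24200000 * 99 / 26440000
sigma = 90.6 MPa

90.6


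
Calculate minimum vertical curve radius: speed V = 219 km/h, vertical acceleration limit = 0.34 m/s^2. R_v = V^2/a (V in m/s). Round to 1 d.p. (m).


Convert speed: V = 219 / 3.6 = 60.8333 m/s
V^2 = 3700.6944 m^2/s^2
R_v = 3700.6944 / 0.34
R_v = 10884.4 m

10884.4


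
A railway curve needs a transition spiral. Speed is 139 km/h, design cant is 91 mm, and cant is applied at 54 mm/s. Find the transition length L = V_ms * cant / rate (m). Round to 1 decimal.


Convert speed: V = 139 / 3.6 = 38.6111 m/s
L = 38.6111 * 91 / 54
L = 3513.6111 / 54
L = 65.1 m

65.1


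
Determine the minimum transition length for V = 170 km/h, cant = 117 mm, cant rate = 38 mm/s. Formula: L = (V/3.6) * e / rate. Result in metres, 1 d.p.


Convert speed: V = 170 / 3.6 = 47.2222 m/s
L = 47.2222 * 117 / 38
L = 5525.0 / 38
L = 145.4 m

145.4


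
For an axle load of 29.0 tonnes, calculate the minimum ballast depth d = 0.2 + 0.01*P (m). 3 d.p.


d = 0.2 + 0.01 * 29.0
d = 0.2 + 0.29
d = 0.490 m

0.490


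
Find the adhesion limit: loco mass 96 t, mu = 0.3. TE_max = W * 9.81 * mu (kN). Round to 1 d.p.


TE_max = W * g * mu
TE_max = 96 * 9.81 * 0.3
TE_max = 941.76 * 0.3
TE_max = 282.5 kN

282.5


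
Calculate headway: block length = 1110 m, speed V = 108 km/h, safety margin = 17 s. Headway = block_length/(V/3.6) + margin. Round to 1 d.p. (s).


V = 108 / 3.6 = 30.0 m/s
Block traversal time = 1110 / 30.0 = 37.0 s
Headway = 37.0 + 17
Headway = 54.0 s

54.0


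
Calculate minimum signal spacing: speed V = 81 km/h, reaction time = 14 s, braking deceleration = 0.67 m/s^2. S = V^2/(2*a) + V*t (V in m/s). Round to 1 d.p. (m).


V = 81 / 3.6 = 22.5 m/s
Braking distance = 22.5^2 / (2*0.67) = 377.7985 m
Sighting distance = 22.5 * 14 = 315.0 m
S = 377.7985 + 315.0 = 692.8 m

692.8


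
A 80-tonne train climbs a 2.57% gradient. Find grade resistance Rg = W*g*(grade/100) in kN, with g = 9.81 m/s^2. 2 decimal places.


Rg = W * 9.81 * grade / 100
Rg = 80 * 9.81 * 2.57 / 100
Rg = 784.8 * 0.0257
Rg = 20.17 kN

20.17


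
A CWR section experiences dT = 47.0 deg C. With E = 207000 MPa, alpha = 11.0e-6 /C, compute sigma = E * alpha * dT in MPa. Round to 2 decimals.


sigma = E * alpha * dT
sigma = 207000 * 11.0e-6 * 47.0
sigma = 2.277 * 47.0
sigma = 107.02 MPa

107.02


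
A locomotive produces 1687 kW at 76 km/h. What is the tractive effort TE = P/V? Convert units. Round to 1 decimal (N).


Convert: P = 1687 kW = 1687000 W
V = 76 / 3.6 = 21.1111 m/s
TE = 1687000 / 21.1111
TE = 79910.5 N

79910.5


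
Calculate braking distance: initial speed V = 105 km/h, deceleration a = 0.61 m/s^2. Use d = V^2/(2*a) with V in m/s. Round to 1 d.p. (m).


Convert speed: V = 105 / 3.6 = 29.1667 m/s
V^2 = 850.6944
d = 850.6944 / (2 * 0.61)
d = 850.6944 / 1.22
d = 697.3 m

697.3


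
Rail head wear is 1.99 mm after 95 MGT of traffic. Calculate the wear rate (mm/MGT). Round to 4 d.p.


Wear rate = total wear / cumulative tonnage
Rate = 1.99 / 95
Rate = 0.0209 mm/MGT

0.0209


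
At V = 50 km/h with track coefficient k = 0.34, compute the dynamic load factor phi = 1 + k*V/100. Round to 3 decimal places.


phi = 1 + k * V / 100
phi = 1 + 0.34 * 50 / 100
phi = 1 + 0.17
phi = 1.170

1.170


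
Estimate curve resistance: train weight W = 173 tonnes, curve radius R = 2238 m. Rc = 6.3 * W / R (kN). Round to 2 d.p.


Rc = 6.3 * W / R
Rc = 6.3 * 173 / 2238
Rc = 1089.9 / 2238
Rc = 0.49 kN

0.49


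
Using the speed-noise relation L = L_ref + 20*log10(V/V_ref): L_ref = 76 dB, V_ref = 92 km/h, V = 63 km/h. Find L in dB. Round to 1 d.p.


V/V_ref = 63 / 92 = 0.684783
log10(0.684783) = -0.164447
20 * -0.164447 = -3.2889
L = 76 + -3.2889 = 72.7 dB

72.7


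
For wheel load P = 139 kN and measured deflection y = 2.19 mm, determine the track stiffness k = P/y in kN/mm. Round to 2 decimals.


Track stiffness k = P / y
k = 139 / 2.19
k = 63.47 kN/mm

63.47


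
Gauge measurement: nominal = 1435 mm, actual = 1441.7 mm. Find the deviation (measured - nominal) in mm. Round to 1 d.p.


Deviation = measured - nominal
Deviation = 1441.7 - 1435
Deviation = 6.7 mm

6.7


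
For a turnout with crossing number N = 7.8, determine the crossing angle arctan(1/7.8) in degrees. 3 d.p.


1/N = 1/7.8 = 0.128205
angle = arctan(0.128205) = 0.12751 rad
angle = 0.12751 * 180/pi = 7.306 degrees

7.306


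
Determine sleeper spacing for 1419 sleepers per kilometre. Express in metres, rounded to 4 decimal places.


Spacing = 1000 m / number of sleepers
Spacing = 1000 / 1419
Spacing = 0.7047 m

0.7047


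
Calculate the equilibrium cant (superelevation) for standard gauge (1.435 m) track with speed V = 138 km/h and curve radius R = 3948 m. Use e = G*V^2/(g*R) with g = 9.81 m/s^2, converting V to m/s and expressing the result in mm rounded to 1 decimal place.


Convert speed: V = 138 / 3.6 = 38.3333 m/s
Apply formula: e = 1.435 * 38.3333^2 / (9.81 * 3948)
e = 1.435 * 1469.4444 / 38729.88
e = 0.054445 m = 54.4 mm

54.4
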